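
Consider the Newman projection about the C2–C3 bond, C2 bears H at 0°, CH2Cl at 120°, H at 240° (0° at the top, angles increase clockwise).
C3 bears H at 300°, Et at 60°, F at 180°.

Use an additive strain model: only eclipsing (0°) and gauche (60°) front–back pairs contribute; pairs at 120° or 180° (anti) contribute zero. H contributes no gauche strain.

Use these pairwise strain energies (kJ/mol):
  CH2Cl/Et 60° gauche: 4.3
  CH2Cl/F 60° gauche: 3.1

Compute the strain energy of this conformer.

This conformer is staggered. CH2Cl at 120° is gauche with Et at 60° (4.3); CH2Cl at 120° is gauche with F at 180° (3.1). Total 7.4 kJ/mol.

7.4 kJ/mol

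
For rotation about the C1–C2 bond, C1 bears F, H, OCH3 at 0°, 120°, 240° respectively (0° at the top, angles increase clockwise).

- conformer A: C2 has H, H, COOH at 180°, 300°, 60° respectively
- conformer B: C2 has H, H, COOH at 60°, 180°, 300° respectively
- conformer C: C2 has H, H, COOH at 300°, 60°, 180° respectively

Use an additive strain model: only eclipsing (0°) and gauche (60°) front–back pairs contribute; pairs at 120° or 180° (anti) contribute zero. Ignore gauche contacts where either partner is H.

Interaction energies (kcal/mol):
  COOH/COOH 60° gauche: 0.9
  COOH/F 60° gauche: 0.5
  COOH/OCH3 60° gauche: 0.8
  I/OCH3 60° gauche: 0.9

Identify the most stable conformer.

A (staggered): F(0°)/COOH(60°) gauche 0.5 → 0.5 kcal/mol.
B (staggered): F(0°)/COOH(300°) gauche 0.5; OCH3(240°)/COOH(300°) gauche 0.8 → 1.3 kcal/mol.
C (staggered): OCH3(240°)/COOH(180°) gauche 0.8 → 0.8 kcal/mol.
A has the lowest total (0.5 kcal/mol).

A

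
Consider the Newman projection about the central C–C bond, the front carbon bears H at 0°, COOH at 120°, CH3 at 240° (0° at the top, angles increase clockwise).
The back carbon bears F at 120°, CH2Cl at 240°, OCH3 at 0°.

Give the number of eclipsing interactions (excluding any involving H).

Non-H eclipsing pairs: COOH(120°)/F(120°); CH3(240°)/CH2Cl(240°) — 2 interactions.

2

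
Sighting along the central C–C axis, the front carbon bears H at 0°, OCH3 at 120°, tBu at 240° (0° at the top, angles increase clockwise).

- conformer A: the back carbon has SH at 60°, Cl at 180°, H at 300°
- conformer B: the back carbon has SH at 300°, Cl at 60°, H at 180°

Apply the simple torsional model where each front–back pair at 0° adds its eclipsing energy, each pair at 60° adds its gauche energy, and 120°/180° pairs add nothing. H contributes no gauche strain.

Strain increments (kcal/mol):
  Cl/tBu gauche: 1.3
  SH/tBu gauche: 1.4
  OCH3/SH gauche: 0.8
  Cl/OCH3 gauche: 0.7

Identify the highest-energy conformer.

A

A (staggered): OCH3(120°)/SH(60°) gauche 0.8; OCH3(120°)/Cl(180°) gauche 0.7; tBu(240°)/Cl(180°) gauche 1.3 → 2.8 kcal/mol.
B (staggered): OCH3(120°)/Cl(60°) gauche 0.7; tBu(240°)/SH(300°) gauche 1.4 → 2.1 kcal/mol.
A has the highest total (2.8 kcal/mol).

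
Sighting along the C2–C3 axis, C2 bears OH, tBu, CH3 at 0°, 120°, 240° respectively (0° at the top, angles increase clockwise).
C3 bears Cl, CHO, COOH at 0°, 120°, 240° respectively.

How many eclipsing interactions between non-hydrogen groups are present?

3

Non-H eclipsing pairs: OH(0°)/Cl(0°); tBu(120°)/CHO(120°); CH3(240°)/COOH(240°) — 3 interactions.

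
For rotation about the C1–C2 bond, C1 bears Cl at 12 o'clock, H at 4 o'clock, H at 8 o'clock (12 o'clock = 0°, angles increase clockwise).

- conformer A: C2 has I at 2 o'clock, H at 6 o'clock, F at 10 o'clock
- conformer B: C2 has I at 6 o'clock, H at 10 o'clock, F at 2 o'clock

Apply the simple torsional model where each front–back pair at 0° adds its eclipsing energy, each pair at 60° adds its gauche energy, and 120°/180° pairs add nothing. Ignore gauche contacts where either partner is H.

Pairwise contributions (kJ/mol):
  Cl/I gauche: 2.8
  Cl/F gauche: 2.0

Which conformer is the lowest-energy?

B

A (staggered): Cl(0°)/I(60°) gauche 2.8; Cl(0°)/F(300°) gauche 2.0 → 4.8 kJ/mol.
B (staggered): Cl(0°)/F(60°) gauche 2.0 → 2.0 kJ/mol.
B has the lowest total (2.0 kJ/mol).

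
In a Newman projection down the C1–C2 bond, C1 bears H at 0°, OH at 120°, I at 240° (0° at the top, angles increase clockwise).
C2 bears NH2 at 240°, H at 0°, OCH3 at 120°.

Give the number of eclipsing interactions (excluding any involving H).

2

Non-H eclipsing pairs: OH(120°)/OCH3(120°); I(240°)/NH2(240°) — 2 interactions.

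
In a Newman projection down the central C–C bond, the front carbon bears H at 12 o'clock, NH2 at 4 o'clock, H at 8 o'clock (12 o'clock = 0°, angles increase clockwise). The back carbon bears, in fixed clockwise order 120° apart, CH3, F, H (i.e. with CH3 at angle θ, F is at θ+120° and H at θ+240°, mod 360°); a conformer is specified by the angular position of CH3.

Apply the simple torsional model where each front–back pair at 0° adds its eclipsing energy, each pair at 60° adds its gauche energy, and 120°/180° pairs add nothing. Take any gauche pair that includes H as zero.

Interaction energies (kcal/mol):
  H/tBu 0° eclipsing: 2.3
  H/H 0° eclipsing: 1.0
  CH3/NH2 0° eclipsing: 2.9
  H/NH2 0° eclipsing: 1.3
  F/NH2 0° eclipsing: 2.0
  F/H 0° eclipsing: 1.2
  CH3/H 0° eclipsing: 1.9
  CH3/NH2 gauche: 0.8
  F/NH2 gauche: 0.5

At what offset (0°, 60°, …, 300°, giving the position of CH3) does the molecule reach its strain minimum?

CH3 at 0° is eclipsed. H at 0° is eclipsed with CH3 at 0° (1.9); NH2 at 120° is eclipsed with F at 120° (2.0); H at 240° is eclipsed with H at 240° (1.0). Total 4.9 kcal/mol.
CH3 at 60° is staggered. NH2 at 120° is gauche with CH3 at 60° (0.8); NH2 at 120° is gauche with F at 180° (0.5). Total 1.3 kcal/mol.
CH3 at 120° is eclipsed. H at 0° is eclipsed with H at 0° (1.0); NH2 at 120° is eclipsed with CH3 at 120° (2.9); H at 240° is eclipsed with F at 240° (1.2). Total 5.1 kcal/mol.
CH3 at 180° is staggered. NH2 at 120° is gauche with CH3 at 180° (0.8). Total 0.8 kcal/mol.
CH3 at 240° is eclipsed. H at 0° is eclipsed with F at 0° (1.2); NH2 at 120° is eclipsed with H at 120° (1.3); H at 240° is eclipsed with CH3 at 240° (1.9). Total 4.4 kcal/mol.
CH3 at 300° is staggered. NH2 at 120° is gauche with F at 60° (0.5). Total 0.5 kcal/mol.
The minimum (0.5 kcal/mol) occurs with CH3 at 300°.

300°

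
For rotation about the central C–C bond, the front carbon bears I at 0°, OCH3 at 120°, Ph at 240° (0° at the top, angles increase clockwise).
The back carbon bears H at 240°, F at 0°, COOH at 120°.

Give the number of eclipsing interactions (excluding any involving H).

Non-H eclipsing pairs: I(0°)/F(0°); OCH3(120°)/COOH(120°) — 2 interactions.

2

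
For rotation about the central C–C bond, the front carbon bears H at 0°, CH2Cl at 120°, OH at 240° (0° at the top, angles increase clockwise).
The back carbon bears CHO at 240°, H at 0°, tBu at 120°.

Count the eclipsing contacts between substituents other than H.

Non-H eclipsing pairs: CH2Cl(120°)/tBu(120°); OH(240°)/CHO(240°) — 2 interactions.

2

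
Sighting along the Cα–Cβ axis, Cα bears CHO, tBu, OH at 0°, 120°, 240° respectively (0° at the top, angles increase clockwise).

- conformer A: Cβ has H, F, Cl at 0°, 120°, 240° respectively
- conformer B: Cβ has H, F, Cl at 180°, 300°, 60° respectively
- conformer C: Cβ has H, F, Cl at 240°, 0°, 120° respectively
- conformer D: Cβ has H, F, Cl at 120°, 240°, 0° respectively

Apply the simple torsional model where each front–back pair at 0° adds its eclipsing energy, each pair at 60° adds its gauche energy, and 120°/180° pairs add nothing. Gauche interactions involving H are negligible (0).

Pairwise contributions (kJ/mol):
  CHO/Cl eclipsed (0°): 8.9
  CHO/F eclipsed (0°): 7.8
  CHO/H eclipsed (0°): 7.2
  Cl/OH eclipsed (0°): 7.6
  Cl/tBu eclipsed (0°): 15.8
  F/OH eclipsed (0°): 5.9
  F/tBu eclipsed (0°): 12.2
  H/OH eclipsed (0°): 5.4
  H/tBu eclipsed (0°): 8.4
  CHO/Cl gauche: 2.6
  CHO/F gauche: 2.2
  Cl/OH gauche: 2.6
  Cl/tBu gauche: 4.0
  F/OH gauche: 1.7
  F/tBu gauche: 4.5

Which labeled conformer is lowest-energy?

A (eclipsed): CHO(0°)/H(0°) eclipsed 7.2; tBu(120°)/F(120°) eclipsed 12.2; OH(240°)/Cl(240°) eclipsed 7.6 → 27.0 kJ/mol.
B (staggered): CHO(0°)/F(300°) gauche 2.2; CHO(0°)/Cl(60°) gauche 2.6; tBu(120°)/Cl(60°) gauche 4.0; OH(240°)/F(300°) gauche 1.7 → 10.5 kJ/mol.
C (eclipsed): CHO(0°)/F(0°) eclipsed 7.8; tBu(120°)/Cl(120°) eclipsed 15.8; OH(240°)/H(240°) eclipsed 5.4 → 29.0 kJ/mol.
D (eclipsed): CHO(0°)/Cl(0°) eclipsed 8.9; tBu(120°)/H(120°) eclipsed 8.4; OH(240°)/F(240°) eclipsed 5.9 → 23.2 kJ/mol.
B has the lowest total (10.5 kJ/mol).

B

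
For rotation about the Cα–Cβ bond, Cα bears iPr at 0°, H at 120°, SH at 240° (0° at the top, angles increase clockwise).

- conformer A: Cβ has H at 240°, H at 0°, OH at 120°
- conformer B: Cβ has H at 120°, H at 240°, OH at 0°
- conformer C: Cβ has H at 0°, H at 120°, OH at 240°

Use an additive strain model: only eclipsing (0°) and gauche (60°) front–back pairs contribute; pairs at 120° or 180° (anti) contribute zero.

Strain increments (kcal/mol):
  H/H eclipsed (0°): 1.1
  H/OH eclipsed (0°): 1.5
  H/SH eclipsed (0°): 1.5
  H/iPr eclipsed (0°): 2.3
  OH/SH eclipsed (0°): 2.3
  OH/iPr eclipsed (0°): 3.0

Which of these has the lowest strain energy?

A

A is eclipsed. iPr at 0° is eclipsed with H at 0° (2.3); H at 120° is eclipsed with OH at 120° (1.5); SH at 240° is eclipsed with H at 240° (1.5). Total 5.3 kcal/mol.
B is eclipsed. iPr at 0° is eclipsed with OH at 0° (3.0); H at 120° is eclipsed with H at 120° (1.1); SH at 240° is eclipsed with H at 240° (1.5). Total 5.6 kcal/mol.
C is eclipsed. iPr at 0° is eclipsed with H at 0° (2.3); H at 120° is eclipsed with H at 120° (1.1); SH at 240° is eclipsed with OH at 240° (2.3). Total 5.7 kcal/mol.
A has the lowest total (5.3 kcal/mol).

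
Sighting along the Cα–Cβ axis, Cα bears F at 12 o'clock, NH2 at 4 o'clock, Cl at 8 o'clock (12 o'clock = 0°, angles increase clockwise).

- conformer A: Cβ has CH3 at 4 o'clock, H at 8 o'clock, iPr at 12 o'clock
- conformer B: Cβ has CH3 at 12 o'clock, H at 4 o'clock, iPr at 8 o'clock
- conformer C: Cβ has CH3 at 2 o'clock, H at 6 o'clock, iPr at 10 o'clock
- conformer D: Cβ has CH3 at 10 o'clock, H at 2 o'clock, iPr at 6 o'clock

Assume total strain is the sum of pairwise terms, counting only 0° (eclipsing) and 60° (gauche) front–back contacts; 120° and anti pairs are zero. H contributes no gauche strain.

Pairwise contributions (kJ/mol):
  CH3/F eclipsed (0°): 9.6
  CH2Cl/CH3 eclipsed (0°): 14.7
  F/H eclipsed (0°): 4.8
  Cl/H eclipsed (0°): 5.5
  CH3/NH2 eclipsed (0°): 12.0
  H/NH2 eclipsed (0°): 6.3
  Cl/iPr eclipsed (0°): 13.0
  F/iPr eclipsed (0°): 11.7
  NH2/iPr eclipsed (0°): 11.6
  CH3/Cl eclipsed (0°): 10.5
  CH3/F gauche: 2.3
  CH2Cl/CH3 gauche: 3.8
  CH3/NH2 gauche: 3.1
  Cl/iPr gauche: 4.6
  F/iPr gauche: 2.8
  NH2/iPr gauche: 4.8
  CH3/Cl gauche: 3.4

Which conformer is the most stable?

C

A is eclipsed. F at 0° is eclipsed with iPr at 0° (11.7); NH2 at 120° is eclipsed with CH3 at 120° (12.0); Cl at 240° is eclipsed with H at 240° (5.5). Total 29.2 kJ/mol.
B is eclipsed. F at 0° is eclipsed with CH3 at 0° (9.6); NH2 at 120° is eclipsed with H at 120° (6.3); Cl at 240° is eclipsed with iPr at 240° (13.0). Total 28.9 kJ/mol.
C is staggered. F at 0° is gauche with CH3 at 60° (2.3); F at 0° is gauche with iPr at 300° (2.8); NH2 at 120° is gauche with CH3 at 60° (3.1); Cl at 240° is gauche with iPr at 300° (4.6). Total 12.8 kJ/mol.
D is staggered. F at 0° is gauche with CH3 at 300° (2.3); NH2 at 120° is gauche with iPr at 180° (4.8); Cl at 240° is gauche with CH3 at 300° (3.4); Cl at 240° is gauche with iPr at 180° (4.6). Total 15.1 kJ/mol.
C has the lowest total (12.8 kJ/mol).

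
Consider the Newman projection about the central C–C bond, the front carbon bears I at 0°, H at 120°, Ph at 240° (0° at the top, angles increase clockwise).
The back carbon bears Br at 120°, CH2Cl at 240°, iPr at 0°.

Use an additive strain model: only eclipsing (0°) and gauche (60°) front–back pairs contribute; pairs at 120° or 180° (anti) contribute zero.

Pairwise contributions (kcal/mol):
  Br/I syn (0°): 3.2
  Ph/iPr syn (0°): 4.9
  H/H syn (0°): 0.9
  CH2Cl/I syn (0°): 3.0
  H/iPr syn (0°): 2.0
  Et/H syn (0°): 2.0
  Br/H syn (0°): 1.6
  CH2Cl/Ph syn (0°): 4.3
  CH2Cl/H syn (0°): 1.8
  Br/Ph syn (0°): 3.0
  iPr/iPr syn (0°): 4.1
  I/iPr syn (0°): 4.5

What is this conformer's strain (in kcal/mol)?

10.4 kcal/mol

This conformer (eclipsed): I–iPr eclipsed, H–Br eclipsed, Ph–CH2Cl eclipsed; 4.5 + 1.6 + 4.3 = 10.4 kcal/mol.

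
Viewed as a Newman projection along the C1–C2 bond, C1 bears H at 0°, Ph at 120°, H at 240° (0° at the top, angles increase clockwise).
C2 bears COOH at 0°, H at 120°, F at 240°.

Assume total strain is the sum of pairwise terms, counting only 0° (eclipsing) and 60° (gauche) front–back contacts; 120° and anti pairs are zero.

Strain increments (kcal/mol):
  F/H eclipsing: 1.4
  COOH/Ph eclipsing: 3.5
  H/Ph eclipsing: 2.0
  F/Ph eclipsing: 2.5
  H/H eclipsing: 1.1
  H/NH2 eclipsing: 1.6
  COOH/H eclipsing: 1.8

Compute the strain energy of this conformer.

This conformer is eclipsed. H at 0° is eclipsed with COOH at 0° (1.8); Ph at 120° is eclipsed with H at 120° (2.0); H at 240° is eclipsed with F at 240° (1.4). Total 5.2 kcal/mol.

5.2 kcal/mol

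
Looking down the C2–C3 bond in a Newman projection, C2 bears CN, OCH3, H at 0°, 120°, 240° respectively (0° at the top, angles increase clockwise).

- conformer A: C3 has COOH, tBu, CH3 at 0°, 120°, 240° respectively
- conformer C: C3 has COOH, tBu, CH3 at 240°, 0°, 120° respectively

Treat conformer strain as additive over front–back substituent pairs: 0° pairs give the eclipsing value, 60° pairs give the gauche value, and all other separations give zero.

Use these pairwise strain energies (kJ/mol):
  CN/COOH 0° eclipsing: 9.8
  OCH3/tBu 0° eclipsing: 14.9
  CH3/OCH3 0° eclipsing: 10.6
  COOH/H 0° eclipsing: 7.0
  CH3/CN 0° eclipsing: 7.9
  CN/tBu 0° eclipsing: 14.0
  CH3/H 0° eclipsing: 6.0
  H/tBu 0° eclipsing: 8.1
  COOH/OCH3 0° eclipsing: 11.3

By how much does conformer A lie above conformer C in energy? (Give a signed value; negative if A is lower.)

-0.9 kJ/mol

A is eclipsed. CN at 0° is eclipsed with COOH at 0° (9.8); OCH3 at 120° is eclipsed with tBu at 120° (14.9); H at 240° is eclipsed with CH3 at 240° (6.0). Total 30.7 kJ/mol.
C is eclipsed. CN at 0° is eclipsed with tBu at 0° (14.0); OCH3 at 120° is eclipsed with CH3 at 120° (10.6); H at 240° is eclipsed with COOH at 240° (7.0). Total 31.6 kJ/mol.
E(A) − E(C) = 30.7 − 31.6 = -0.9 kJ/mol.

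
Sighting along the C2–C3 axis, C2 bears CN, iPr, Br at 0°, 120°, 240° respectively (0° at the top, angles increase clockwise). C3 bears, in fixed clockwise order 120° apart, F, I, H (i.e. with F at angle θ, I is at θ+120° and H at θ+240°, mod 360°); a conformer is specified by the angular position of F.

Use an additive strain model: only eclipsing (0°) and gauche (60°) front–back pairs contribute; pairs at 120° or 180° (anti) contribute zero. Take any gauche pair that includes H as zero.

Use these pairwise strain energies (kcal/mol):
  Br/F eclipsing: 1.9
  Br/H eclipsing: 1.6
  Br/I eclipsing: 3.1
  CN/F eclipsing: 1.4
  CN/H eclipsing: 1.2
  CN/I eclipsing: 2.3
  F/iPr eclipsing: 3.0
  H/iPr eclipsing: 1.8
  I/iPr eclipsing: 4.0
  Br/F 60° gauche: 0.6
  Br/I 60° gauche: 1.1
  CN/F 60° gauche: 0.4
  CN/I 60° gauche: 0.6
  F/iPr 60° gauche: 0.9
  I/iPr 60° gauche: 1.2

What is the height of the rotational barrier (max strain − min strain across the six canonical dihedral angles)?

F at 0° is eclipsed. CN at 0° is eclipsed with F at 0° (1.4); iPr at 120° is eclipsed with I at 120° (4.0); Br at 240° is eclipsed with H at 240° (1.6). Total 7.0 kcal/mol.
F at 60° is staggered. CN at 0° is gauche with F at 60° (0.4); iPr at 120° is gauche with F at 60° (0.9); iPr at 120° is gauche with I at 180° (1.2); Br at 240° is gauche with I at 180° (1.1). Total 3.6 kcal/mol.
F at 120° is eclipsed. CN at 0° is eclipsed with H at 0° (1.2); iPr at 120° is eclipsed with F at 120° (3.0); Br at 240° is eclipsed with I at 240° (3.1). Total 7.3 kcal/mol.
F at 180° is staggered. CN at 0° is gauche with I at 300° (0.6); iPr at 120° is gauche with F at 180° (0.9); Br at 240° is gauche with F at 180° (0.6); Br at 240° is gauche with I at 300° (1.1). Total 3.2 kcal/mol.
F at 240° is eclipsed. CN at 0° is eclipsed with I at 0° (2.3); iPr at 120° is eclipsed with H at 120° (1.8); Br at 240° is eclipsed with F at 240° (1.9). Total 6.0 kcal/mol.
F at 300° is staggered. CN at 0° is gauche with F at 300° (0.4); CN at 0° is gauche with I at 60° (0.6); iPr at 120° is gauche with I at 60° (1.2); Br at 240° is gauche with F at 300° (0.6). Total 2.8 kcal/mol.
Max at 120° (7.3 kcal/mol), min at 300° (2.8 kcal/mol); barrier = 4.5 kcal/mol.

4.5 kcal/mol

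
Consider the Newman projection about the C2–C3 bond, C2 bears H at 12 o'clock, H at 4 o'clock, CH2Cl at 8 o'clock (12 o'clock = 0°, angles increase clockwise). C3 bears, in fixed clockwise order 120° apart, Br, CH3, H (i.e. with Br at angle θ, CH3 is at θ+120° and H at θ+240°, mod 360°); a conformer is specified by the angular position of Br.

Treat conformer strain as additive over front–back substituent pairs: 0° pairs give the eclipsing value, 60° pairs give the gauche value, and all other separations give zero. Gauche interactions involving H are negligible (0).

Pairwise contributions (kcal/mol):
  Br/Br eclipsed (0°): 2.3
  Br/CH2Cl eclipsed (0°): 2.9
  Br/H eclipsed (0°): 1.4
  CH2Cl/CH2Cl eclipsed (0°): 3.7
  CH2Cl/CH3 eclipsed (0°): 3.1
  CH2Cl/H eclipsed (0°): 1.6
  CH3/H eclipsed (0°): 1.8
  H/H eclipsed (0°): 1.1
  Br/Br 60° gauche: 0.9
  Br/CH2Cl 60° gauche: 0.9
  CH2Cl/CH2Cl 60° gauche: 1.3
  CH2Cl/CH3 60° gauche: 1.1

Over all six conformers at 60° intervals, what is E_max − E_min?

Br at 0° (eclipsed): H–Br eclipsed, H–CH3 eclipsed, CH2Cl–H eclipsed; 1.4 + 1.8 + 1.6 = 4.8 kcal/mol.
Br at 60° (staggered): CH2Cl–CH3 gauche; 1.1 = 1.1 kcal/mol.
Br at 120° (eclipsed): H–H eclipsed, H–Br eclipsed, CH2Cl–CH3 eclipsed; 1.1 + 1.4 + 3.1 = 5.6 kcal/mol.
Br at 180° (staggered): CH2Cl–Br gauche, CH2Cl–CH3 gauche; 0.9 + 1.1 = 2.0 kcal/mol.
Br at 240° (eclipsed): H–CH3 eclipsed, H–H eclipsed, CH2Cl–Br eclipsed; 1.8 + 1.1 + 2.9 = 5.8 kcal/mol.
Br at 300° (staggered): CH2Cl–Br gauche; 0.9 = 0.9 kcal/mol.
Max at 240° (5.8 kcal/mol), min at 300° (0.9 kcal/mol); barrier = 4.9 kcal/mol.

4.9 kcal/mol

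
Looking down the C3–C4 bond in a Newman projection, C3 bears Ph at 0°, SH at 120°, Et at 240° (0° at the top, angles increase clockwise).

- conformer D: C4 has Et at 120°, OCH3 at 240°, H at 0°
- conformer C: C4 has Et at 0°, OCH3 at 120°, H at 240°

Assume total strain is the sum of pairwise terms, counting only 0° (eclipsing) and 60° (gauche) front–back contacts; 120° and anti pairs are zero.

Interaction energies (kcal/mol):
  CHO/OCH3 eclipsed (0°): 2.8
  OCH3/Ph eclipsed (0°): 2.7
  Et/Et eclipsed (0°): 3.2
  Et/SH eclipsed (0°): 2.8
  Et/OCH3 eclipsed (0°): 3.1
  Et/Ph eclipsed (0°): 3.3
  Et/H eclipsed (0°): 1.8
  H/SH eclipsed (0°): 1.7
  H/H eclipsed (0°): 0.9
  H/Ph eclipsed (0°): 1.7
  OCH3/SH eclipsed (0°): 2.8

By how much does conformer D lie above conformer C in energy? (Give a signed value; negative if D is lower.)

D (eclipsed): Ph(0°)/H(0°) eclipsed 1.7; SH(120°)/Et(120°) eclipsed 2.8; Et(240°)/OCH3(240°) eclipsed 3.1 → 7.6 kcal/mol.
C (eclipsed): Ph(0°)/Et(0°) eclipsed 3.3; SH(120°)/OCH3(120°) eclipsed 2.8; Et(240°)/H(240°) eclipsed 1.8 → 7.9 kcal/mol.
E(D) − E(C) = 7.6 − 7.9 = -0.3 kcal/mol.

-0.3 kcal/mol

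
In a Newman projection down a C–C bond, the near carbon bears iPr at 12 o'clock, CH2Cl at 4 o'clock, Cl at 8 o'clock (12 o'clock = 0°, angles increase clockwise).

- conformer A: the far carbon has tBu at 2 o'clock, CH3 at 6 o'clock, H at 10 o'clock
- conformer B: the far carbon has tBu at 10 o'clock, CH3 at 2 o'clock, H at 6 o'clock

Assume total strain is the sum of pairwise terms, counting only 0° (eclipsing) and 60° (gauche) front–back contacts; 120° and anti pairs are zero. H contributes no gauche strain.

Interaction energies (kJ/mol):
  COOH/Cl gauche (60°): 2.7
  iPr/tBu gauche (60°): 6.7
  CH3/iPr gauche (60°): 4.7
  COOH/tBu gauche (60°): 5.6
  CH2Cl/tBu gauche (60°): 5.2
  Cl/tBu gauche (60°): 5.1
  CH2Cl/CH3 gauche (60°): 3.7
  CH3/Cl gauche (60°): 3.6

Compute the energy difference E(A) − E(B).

A (staggered): iPr(0°)/tBu(60°) gauche 6.7; CH2Cl(120°)/tBu(60°) gauche 5.2; CH2Cl(120°)/CH3(180°) gauche 3.7; Cl(240°)/CH3(180°) gauche 3.6 → 19.2 kJ/mol.
B (staggered): iPr(0°)/tBu(300°) gauche 6.7; iPr(0°)/CH3(60°) gauche 4.7; CH2Cl(120°)/CH3(60°) gauche 3.7; Cl(240°)/tBu(300°) gauche 5.1 → 20.2 kJ/mol.
E(A) − E(B) = 19.2 − 20.2 = -1.0 kJ/mol.

-1.0 kJ/mol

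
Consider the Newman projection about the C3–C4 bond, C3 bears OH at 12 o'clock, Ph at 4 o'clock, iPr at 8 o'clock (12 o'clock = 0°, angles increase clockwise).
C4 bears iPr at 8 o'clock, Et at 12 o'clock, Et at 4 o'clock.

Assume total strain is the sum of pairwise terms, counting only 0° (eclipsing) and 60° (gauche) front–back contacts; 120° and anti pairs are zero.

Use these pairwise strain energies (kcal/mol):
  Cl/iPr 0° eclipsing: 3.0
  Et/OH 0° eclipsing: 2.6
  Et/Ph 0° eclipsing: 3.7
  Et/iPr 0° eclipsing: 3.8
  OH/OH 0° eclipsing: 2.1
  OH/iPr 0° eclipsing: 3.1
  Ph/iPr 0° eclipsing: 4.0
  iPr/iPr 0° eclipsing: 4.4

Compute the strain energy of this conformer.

10.7 kcal/mol

This conformer is eclipsed. OH at 0° is eclipsed with Et at 0° (2.6); Ph at 120° is eclipsed with Et at 120° (3.7); iPr at 240° is eclipsed with iPr at 240° (4.4). Total 10.7 kcal/mol.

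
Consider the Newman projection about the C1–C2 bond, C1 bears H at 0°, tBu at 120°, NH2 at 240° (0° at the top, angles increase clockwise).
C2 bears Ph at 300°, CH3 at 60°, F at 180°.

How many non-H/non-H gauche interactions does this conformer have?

Non-H gauche pairs: tBu(120°)/CH3(60°); tBu(120°)/F(180°); NH2(240°)/Ph(300°); NH2(240°)/F(180°) — 4 interactions.

4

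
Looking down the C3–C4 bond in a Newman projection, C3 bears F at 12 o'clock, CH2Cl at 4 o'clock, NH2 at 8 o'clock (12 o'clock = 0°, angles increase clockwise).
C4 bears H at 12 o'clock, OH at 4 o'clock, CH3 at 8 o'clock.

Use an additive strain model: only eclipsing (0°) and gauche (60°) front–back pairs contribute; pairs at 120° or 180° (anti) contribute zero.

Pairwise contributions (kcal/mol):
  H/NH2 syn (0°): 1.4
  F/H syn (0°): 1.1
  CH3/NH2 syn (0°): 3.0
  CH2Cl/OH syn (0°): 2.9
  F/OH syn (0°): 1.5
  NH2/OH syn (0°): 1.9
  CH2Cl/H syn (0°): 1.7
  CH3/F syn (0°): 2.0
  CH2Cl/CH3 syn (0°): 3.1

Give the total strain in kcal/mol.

7.0 kcal/mol

This conformer (eclipsed): F(0°)/H(0°) eclipsed 1.1; CH2Cl(120°)/OH(120°) eclipsed 2.9; NH2(240°)/CH3(240°) eclipsed 3.0 → 7.0 kcal/mol.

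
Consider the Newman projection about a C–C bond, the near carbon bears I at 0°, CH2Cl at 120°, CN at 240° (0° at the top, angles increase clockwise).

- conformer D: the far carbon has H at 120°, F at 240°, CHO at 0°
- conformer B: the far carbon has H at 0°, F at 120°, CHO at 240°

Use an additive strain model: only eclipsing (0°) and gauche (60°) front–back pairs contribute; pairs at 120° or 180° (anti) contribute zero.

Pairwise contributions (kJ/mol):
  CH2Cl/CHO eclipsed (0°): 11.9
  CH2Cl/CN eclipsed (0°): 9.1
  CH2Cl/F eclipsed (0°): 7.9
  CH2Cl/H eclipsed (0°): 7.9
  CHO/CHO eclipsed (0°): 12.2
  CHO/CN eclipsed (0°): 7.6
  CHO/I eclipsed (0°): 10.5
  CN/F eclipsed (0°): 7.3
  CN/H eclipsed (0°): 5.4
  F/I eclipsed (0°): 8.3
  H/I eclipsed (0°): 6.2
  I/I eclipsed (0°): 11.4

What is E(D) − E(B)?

D (eclipsed): I–CHO eclipsed, CH2Cl–H eclipsed, CN–F eclipsed; 10.5 + 7.9 + 7.3 = 25.7 kJ/mol.
B (eclipsed): I–H eclipsed, CH2Cl–F eclipsed, CN–CHO eclipsed; 6.2 + 7.9 + 7.6 = 21.7 kJ/mol.
E(D) − E(B) = 25.7 − 21.7 = +4.0 kJ/mol.

+4.0 kJ/mol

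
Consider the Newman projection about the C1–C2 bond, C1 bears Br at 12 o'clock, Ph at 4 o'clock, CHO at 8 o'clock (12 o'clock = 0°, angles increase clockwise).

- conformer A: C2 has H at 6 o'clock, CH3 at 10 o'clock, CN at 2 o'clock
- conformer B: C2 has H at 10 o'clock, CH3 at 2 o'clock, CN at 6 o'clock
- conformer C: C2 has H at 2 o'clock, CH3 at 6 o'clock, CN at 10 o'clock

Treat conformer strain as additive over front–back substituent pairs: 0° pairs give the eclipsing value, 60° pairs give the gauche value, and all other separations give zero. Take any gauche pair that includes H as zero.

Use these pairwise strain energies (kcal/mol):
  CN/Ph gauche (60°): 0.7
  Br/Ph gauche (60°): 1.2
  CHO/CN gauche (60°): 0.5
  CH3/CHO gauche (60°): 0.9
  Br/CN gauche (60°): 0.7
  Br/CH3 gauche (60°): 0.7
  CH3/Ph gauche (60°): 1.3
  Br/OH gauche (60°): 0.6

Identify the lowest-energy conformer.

A is staggered. Br at 0° is gauche with CH3 at 300° (0.7); Br at 0° is gauche with CN at 60° (0.7); Ph at 120° is gauche with CN at 60° (0.7); CHO at 240° is gauche with CH3 at 300° (0.9). Total 3.0 kcal/mol.
B is staggered. Br at 0° is gauche with CH3 at 60° (0.7); Ph at 120° is gauche with CH3 at 60° (1.3); Ph at 120° is gauche with CN at 180° (0.7); CHO at 240° is gauche with CN at 180° (0.5). Total 3.2 kcal/mol.
C is staggered. Br at 0° is gauche with CN at 300° (0.7); Ph at 120° is gauche with CH3 at 180° (1.3); CHO at 240° is gauche with CH3 at 180° (0.9); CHO at 240° is gauche with CN at 300° (0.5). Total 3.4 kcal/mol.
A has the lowest total (3.0 kcal/mol).

A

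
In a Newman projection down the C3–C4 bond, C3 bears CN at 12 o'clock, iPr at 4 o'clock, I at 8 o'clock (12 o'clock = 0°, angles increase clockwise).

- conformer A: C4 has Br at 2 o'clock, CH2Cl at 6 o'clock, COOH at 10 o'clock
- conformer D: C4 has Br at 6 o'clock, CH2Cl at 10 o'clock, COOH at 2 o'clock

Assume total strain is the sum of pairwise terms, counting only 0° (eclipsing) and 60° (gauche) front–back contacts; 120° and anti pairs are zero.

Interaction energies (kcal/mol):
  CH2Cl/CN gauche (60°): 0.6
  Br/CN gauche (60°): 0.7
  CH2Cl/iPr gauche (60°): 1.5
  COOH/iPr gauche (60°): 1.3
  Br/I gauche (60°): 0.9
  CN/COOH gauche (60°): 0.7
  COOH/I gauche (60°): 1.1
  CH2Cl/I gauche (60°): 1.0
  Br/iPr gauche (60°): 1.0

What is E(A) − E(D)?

A (staggered): CN(0°)/Br(60°) gauche 0.7; CN(0°)/COOH(300°) gauche 0.7; iPr(120°)/Br(60°) gauche 1.0; iPr(120°)/CH2Cl(180°) gauche 1.5; I(240°)/CH2Cl(180°) gauche 1.0; I(240°)/COOH(300°) gauche 1.1 → 6.0 kcal/mol.
D (staggered): CN(0°)/CH2Cl(300°) gauche 0.6; CN(0°)/COOH(60°) gauche 0.7; iPr(120°)/Br(180°) gauche 1.0; iPr(120°)/COOH(60°) gauche 1.3; I(240°)/Br(180°) gauche 0.9; I(240°)/CH2Cl(300°) gauche 1.0 → 5.5 kcal/mol.
E(A) − E(D) = 6.0 − 5.5 = +0.5 kcal/mol.

+0.5 kcal/mol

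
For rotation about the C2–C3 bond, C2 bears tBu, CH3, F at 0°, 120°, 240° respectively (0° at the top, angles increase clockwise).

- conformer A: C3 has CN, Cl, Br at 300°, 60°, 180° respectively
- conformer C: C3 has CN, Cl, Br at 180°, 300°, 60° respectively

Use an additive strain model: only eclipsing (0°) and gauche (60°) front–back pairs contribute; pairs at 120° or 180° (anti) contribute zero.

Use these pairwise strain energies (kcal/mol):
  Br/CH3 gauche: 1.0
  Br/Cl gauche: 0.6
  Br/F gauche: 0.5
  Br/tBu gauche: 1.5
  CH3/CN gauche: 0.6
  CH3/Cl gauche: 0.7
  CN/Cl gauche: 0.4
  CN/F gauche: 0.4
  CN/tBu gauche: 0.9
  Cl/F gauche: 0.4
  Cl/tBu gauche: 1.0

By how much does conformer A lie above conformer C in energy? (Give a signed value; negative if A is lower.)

-0.4 kcal/mol

A (staggered): tBu(0°)/CN(300°) gauche 0.9; tBu(0°)/Cl(60°) gauche 1.0; CH3(120°)/Cl(60°) gauche 0.7; CH3(120°)/Br(180°) gauche 1.0; F(240°)/CN(300°) gauche 0.4; F(240°)/Br(180°) gauche 0.5 → 4.5 kcal/mol.
C (staggered): tBu(0°)/Cl(300°) gauche 1.0; tBu(0°)/Br(60°) gauche 1.5; CH3(120°)/CN(180°) gauche 0.6; CH3(120°)/Br(60°) gauche 1.0; F(240°)/CN(180°) gauche 0.4; F(240°)/Cl(300°) gauche 0.4 → 4.9 kcal/mol.
E(A) − E(C) = 4.5 − 4.9 = -0.4 kcal/mol.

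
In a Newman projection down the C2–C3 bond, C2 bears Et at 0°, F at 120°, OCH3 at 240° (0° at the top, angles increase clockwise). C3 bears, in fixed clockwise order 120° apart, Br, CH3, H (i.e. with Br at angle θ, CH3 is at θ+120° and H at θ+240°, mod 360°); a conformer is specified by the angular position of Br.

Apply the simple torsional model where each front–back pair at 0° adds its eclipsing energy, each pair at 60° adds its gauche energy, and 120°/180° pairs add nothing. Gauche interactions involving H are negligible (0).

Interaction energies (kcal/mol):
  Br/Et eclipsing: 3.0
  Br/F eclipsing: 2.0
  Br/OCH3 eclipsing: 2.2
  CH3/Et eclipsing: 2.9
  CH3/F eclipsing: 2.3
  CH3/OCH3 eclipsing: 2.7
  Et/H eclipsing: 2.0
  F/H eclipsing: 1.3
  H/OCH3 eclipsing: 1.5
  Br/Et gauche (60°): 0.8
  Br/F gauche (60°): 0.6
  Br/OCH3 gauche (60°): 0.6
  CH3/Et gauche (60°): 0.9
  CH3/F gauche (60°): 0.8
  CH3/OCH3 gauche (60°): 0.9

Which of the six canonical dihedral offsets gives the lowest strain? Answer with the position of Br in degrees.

Br at 0° (eclipsed): Et(0°)/Br(0°) eclipsed 3.0; F(120°)/CH3(120°) eclipsed 2.3; OCH3(240°)/H(240°) eclipsed 1.5 → 6.8 kcal/mol.
Br at 60° (staggered): Et(0°)/Br(60°) gauche 0.8; F(120°)/Br(60°) gauche 0.6; F(120°)/CH3(180°) gauche 0.8; OCH3(240°)/CH3(180°) gauche 0.9 → 3.1 kcal/mol.
Br at 120° (eclipsed): Et(0°)/H(0°) eclipsed 2.0; F(120°)/Br(120°) eclipsed 2.0; OCH3(240°)/CH3(240°) eclipsed 2.7 → 6.7 kcal/mol.
Br at 180° (staggered): Et(0°)/CH3(300°) gauche 0.9; F(120°)/Br(180°) gauche 0.6; OCH3(240°)/Br(180°) gauche 0.6; OCH3(240°)/CH3(300°) gauche 0.9 → 3.0 kcal/mol.
Br at 240° (eclipsed): Et(0°)/CH3(0°) eclipsed 2.9; F(120°)/H(120°) eclipsed 1.3; OCH3(240°)/Br(240°) eclipsed 2.2 → 6.4 kcal/mol.
Br at 300° (staggered): Et(0°)/Br(300°) gauche 0.8; Et(0°)/CH3(60°) gauche 0.9; F(120°)/CH3(60°) gauche 0.8; OCH3(240°)/Br(300°) gauche 0.6 → 3.1 kcal/mol.
The minimum (3.0 kcal/mol) occurs with Br at 180°.

180°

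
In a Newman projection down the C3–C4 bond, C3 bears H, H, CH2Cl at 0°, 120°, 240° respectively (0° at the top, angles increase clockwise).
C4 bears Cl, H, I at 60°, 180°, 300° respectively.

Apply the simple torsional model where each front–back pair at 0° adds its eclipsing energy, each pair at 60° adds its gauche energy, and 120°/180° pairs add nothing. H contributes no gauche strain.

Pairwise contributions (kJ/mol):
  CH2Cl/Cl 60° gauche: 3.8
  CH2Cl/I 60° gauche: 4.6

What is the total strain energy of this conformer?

4.6 kJ/mol

This conformer (staggered): CH2Cl(240°)/I(300°) gauche 4.6 → 4.6 kJ/mol.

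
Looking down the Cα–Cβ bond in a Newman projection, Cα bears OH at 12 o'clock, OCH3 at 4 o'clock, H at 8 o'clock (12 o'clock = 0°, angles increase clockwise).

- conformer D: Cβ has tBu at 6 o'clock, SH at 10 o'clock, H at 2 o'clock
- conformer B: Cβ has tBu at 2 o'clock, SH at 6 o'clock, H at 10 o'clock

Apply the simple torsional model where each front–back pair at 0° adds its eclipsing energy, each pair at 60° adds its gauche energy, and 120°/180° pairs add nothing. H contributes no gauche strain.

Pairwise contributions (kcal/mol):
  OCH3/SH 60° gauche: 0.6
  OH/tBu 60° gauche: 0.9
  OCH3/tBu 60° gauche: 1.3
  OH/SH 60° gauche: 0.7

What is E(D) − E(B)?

D (staggered): OH–SH gauche, OCH3–tBu gauche; 0.7 + 1.3 = 2.0 kcal/mol.
B (staggered): OH–tBu gauche, OCH3–tBu gauche, OCH3–SH gauche; 0.9 + 1.3 + 0.6 = 2.8 kcal/mol.
E(D) − E(B) = 2.0 − 2.8 = -0.8 kcal/mol.

-0.8 kcal/mol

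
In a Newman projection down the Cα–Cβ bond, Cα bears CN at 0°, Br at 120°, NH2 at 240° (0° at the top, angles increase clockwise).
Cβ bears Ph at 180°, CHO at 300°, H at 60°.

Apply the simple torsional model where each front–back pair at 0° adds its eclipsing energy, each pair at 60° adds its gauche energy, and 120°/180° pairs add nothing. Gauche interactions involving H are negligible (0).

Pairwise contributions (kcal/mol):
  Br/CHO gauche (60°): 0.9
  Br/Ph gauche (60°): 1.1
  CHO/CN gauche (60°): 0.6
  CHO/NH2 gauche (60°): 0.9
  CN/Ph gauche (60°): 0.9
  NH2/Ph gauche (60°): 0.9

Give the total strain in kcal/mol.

3.5 kcal/mol

This conformer is staggered. CN at 0° is gauche with CHO at 300° (0.6); Br at 120° is gauche with Ph at 180° (1.1); NH2 at 240° is gauche with Ph at 180° (0.9); NH2 at 240° is gauche with CHO at 300° (0.9). Total 3.5 kcal/mol.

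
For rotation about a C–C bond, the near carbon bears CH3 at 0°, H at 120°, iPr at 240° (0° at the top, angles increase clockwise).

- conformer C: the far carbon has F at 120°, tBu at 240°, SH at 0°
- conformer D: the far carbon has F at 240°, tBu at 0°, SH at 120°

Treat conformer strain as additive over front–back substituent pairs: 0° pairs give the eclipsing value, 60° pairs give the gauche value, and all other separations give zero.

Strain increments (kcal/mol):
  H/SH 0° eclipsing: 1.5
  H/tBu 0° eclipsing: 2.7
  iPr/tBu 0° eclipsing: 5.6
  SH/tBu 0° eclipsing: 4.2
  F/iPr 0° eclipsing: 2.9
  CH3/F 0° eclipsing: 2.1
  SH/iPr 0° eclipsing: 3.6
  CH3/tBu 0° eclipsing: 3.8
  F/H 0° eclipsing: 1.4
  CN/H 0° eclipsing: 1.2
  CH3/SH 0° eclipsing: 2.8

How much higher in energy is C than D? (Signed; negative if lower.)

+1.6 kcal/mol

C (eclipsed): CH3–SH eclipsed, H–F eclipsed, iPr–tBu eclipsed; 2.8 + 1.4 + 5.6 = 9.8 kcal/mol.
D (eclipsed): CH3–tBu eclipsed, H–SH eclipsed, iPr–F eclipsed; 3.8 + 1.5 + 2.9 = 8.2 kcal/mol.
E(C) − E(D) = 9.8 − 8.2 = +1.6 kcal/mol.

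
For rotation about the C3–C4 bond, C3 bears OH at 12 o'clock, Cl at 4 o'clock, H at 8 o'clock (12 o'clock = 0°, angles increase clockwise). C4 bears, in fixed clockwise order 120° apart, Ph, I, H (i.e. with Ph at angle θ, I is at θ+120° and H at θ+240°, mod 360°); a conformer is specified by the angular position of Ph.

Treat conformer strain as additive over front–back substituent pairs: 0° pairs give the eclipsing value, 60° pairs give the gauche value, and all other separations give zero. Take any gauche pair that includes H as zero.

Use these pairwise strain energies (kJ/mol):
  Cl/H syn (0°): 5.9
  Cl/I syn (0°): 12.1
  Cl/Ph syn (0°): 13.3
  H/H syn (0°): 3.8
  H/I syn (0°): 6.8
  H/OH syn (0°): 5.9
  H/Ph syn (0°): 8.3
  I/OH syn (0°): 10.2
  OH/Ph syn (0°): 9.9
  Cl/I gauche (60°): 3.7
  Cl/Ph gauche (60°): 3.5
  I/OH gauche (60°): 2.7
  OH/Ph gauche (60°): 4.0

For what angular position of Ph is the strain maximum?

Ph at 0° (eclipsed): OH–Ph eclipsed, Cl–I eclipsed, H–H eclipsed; 9.9 + 12.1 + 3.8 = 25.8 kJ/mol.
Ph at 60° (staggered): OH–Ph gauche, Cl–Ph gauche, Cl–I gauche; 4.0 + 3.5 + 3.7 = 11.2 kJ/mol.
Ph at 120° (eclipsed): OH–H eclipsed, Cl–Ph eclipsed, H–I eclipsed; 5.9 + 13.3 + 6.8 = 26.0 kJ/mol.
Ph at 180° (staggered): OH–I gauche, Cl–Ph gauche; 2.7 + 3.5 = 6.2 kJ/mol.
Ph at 240° (eclipsed): OH–I eclipsed, Cl–H eclipsed, H–Ph eclipsed; 10.2 + 5.9 + 8.3 = 24.4 kJ/mol.
Ph at 300° (staggered): OH–Ph gauche, OH–I gauche, Cl–I gauche; 4.0 + 2.7 + 3.7 = 10.4 kJ/mol.
The maximum (26.0 kJ/mol) occurs with Ph at 120°.

120°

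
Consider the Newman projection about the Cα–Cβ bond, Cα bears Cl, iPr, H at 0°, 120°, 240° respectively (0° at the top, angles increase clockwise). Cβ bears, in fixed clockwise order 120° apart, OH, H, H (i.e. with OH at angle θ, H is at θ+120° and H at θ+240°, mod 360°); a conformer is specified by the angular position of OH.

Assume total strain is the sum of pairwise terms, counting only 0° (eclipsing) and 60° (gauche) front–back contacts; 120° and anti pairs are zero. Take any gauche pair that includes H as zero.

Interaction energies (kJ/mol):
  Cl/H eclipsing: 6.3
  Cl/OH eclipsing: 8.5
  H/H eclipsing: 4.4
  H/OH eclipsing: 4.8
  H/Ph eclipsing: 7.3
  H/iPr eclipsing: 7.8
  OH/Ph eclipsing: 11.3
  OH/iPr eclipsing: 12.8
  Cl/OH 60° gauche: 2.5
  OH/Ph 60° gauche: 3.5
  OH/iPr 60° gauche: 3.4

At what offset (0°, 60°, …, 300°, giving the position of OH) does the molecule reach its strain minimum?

OH at 0° (eclipsed): Cl(0°)/OH(0°) eclipsed 8.5; iPr(120°)/H(120°) eclipsed 7.8; H(240°)/H(240°) eclipsed 4.4 → 20.7 kJ/mol.
OH at 60° (staggered): Cl(0°)/OH(60°) gauche 2.5; iPr(120°)/OH(60°) gauche 3.4 → 5.9 kJ/mol.
OH at 120° (eclipsed): Cl(0°)/H(0°) eclipsed 6.3; iPr(120°)/OH(120°) eclipsed 12.8; H(240°)/H(240°) eclipsed 4.4 → 23.5 kJ/mol.
OH at 180° (staggered): iPr(120°)/OH(180°) gauche 3.4 → 3.4 kJ/mol.
OH at 240° (eclipsed): Cl(0°)/H(0°) eclipsed 6.3; iPr(120°)/H(120°) eclipsed 7.8; H(240°)/OH(240°) eclipsed 4.8 → 18.9 kJ/mol.
OH at 300° (staggered): Cl(0°)/OH(300°) gauche 2.5 → 2.5 kJ/mol.
The minimum (2.5 kJ/mol) occurs with OH at 300°.

300°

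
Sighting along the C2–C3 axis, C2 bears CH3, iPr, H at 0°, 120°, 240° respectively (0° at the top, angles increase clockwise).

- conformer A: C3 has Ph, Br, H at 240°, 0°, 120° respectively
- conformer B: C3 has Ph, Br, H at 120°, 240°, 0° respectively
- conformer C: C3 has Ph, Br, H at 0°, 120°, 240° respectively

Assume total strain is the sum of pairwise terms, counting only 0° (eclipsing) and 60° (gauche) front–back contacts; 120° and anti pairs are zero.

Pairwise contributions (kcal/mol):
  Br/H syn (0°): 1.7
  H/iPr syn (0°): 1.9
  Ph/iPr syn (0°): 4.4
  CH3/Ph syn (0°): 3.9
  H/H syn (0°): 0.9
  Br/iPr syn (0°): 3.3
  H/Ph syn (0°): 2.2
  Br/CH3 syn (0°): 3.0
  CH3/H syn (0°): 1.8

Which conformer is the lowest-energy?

A (eclipsed): CH3–Br eclipsed, iPr–H eclipsed, H–Ph eclipsed; 3.0 + 1.9 + 2.2 = 7.1 kcal/mol.
B (eclipsed): CH3–H eclipsed, iPr–Ph eclipsed, H–Br eclipsed; 1.8 + 4.4 + 1.7 = 7.9 kcal/mol.
C (eclipsed): CH3–Ph eclipsed, iPr–Br eclipsed, H–H eclipsed; 3.9 + 3.3 + 0.9 = 8.1 kcal/mol.
A has the lowest total (7.1 kcal/mol).

A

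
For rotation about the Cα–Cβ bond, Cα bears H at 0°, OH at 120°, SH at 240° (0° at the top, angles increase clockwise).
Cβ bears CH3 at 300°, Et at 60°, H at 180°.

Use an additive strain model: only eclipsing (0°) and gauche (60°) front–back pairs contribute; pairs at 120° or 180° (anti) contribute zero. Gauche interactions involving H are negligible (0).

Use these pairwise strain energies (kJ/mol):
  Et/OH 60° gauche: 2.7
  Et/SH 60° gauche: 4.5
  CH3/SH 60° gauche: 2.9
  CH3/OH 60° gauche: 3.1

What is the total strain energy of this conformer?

This conformer (staggered): OH(120°)/Et(60°) gauche 2.7; SH(240°)/CH3(300°) gauche 2.9 → 5.6 kJ/mol.

5.6 kJ/mol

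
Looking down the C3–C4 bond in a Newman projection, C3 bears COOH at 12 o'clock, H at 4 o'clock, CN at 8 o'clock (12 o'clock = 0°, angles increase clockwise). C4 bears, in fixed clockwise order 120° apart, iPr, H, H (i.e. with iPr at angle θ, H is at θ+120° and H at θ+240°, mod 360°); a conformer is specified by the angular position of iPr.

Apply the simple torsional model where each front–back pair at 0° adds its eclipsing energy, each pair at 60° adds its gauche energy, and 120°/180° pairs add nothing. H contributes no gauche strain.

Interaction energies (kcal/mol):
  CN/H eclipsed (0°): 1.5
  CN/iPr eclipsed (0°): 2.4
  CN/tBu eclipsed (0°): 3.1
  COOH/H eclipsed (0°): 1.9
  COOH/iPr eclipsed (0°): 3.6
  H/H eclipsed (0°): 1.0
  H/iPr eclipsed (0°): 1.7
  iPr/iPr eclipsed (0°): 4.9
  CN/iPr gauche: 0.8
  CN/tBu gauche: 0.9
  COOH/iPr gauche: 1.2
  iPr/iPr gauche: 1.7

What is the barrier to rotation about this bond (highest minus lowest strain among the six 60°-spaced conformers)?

iPr at 0° (eclipsed): COOH–iPr eclipsed, H–H eclipsed, CN–H eclipsed; 3.6 + 1.0 + 1.5 = 6.1 kcal/mol.
iPr at 60° (staggered): COOH–iPr gauche; 1.2 = 1.2 kcal/mol.
iPr at 120° (eclipsed): COOH–H eclipsed, H–iPr eclipsed, CN–H eclipsed; 1.9 + 1.7 + 1.5 = 5.1 kcal/mol.
iPr at 180° (staggered): CN–iPr gauche; 0.8 = 0.8 kcal/mol.
iPr at 240° (eclipsed): COOH–H eclipsed, H–H eclipsed, CN–iPr eclipsed; 1.9 + 1.0 + 2.4 = 5.3 kcal/mol.
iPr at 300° (staggered): COOH–iPr gauche, CN–iPr gauche; 1.2 + 0.8 = 2.0 kcal/mol.
Max at 0° (6.1 kcal/mol), min at 180° (0.8 kcal/mol); barrier = 5.3 kcal/mol.

5.3 kcal/mol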